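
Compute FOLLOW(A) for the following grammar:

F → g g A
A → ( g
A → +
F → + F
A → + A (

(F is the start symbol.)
To compute FOLLOW(A), find every occurrence of A on a right-hand side N → α A β: add FIRST(β) \ {ε}, and if β is empty or nullable also add FOLLOW(N). Iterate to a fixed point.

In F → g g A: A is at the end, add FOLLOW(F)
In A → + A (: A is followed by '(', add FIRST('(') \ {ε} = { '(' }

The FOLLOW sets referred to above (computed the same way, to a fixed point):
  FOLLOW(F) = { $ }

Taking the union: FOLLOW(A) = { $, '(' }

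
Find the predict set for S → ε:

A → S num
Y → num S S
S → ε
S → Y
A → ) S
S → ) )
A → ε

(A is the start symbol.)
{ $, ')', 'num' }

PREDICT(S → ε) = (FIRST(RHS) \ {ε}) ∪ (FOLLOW(S) if ε ∈ FIRST(RHS), i.e. RHS ⇒* ε)
The right-hand side is ε (FIRST(ε) = { ε }), so the predict set is FOLLOW(S) = { $, ')', 'num' }
PREDICT(S → ε) = { $, ')', 'num' }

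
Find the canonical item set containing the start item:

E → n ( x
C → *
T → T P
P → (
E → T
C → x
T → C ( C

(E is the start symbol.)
First, augment the grammar with E' → E
I₀ = CLOSURE({ [E' → . E] }):
  [E' → . E] has the dot before E: add [E → . n ( x], [E → . T]
  [E → . T] has the dot before T: add [T → . T P], [T → . C ( C]
  [T → . C ( C] has the dot before C: add [C → . *], [C → . x]
No further items can be added.

I₀ = { [C → . *], [C → . x], [E → . T], [E → . n ( x], [E' → . E], [T → . C ( C], [T → . T P] }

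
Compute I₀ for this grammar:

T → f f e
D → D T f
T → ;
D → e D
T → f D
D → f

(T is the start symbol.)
First, augment the grammar with T' → T
I₀ = CLOSURE({ [T' → . T] }):
  [T' → . T] has the dot before T: add [T → . f f e], [T → . ;], [T → . f D]
No further items can be added.

I₀ = { [T → . ;], [T → . f D], [T → . f f e], [T' → . T] }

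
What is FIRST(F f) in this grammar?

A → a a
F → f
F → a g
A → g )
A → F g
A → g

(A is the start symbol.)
FIRST sets of the non-terminals involved (from the grammar, by fixed-point iteration):
  FIRST(F) = { 'a', 'f' }

To compute FIRST(F f), process the symbols left to right:
Symbol F is a non-terminal. Add FIRST(F) \ {ε} = { 'a', 'f' }
F is not nullable (ε ∉ FIRST(F)), so stop here.
FIRST(F f) = { 'a', 'f' }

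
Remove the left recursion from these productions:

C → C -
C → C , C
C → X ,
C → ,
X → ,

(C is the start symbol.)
C → X , C'
C → , C'
C' → - C'
C' → , C C'
C' → ε
X → ,

C is directly left-recursive. The standard transformation for
  A → A α₁ | ... | A α_m | β₁ | ... | β_n
is
  A  → β₁ A' | ... | β_n A'
  A' → α₁ A' | ... | α_m A' | ε

C → X , becomes C → X , C'
C → , becomes C → , C'
C → C - becomes C' → - C'
C → C , C becomes C' → , C C'
Add C' → ε

Productions for other non-terminals are unchanged:
  X → ,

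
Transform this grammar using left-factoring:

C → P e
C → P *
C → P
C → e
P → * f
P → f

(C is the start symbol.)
Left-factoring transforms A → αβ₁ | αβ₂ into A → αA' and A' → β₁ | β₂
(α is the longest common prefix among the alternatives). Repeat until
no nonterminal has two alternatives with a common prefix.

Round 1: C has alternatives sharing prefix 'P'. Introduce C': C → P C'
  Add: C' → e
  Add: C' → *
  Add: C' → ε

No remaining common prefixes — done.

Resulting grammar:
C → P C'
C' → e
C' → *
C' → ε
C → e
P → * f
P → f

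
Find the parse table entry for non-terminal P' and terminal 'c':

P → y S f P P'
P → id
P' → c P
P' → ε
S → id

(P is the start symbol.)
To find M[P', 'c'], we find productions for P' where 'c' is in the predict set (PREDICT(N → α) = (FIRST(α) \ {ε}) ∪ (FOLLOW(N) if α ⇒* ε)).

Relevant sets:
  FOLLOW(P') = { $, 'c' }

P' → c P: PREDICT = { 'c' }
  'c' is in predict set, so this production goes in M[P', 'c']
P' → ε: PREDICT = { $, 'c' }
  'c' is in predict set, so this production goes in M[P', 'c']

M[P', 'c'] = P' → c P, P' → ε  (a multiply-defined cell — the grammar is not LL(1))

Answer: P' → c P, P' → ε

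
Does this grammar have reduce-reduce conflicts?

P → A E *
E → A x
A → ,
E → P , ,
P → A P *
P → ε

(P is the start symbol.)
No reduce-reduce conflicts

A reduce-reduce conflict occurs when an LR(0) state has two complete items [A → α .] and [B → β .] — both call for a reduction, and with no lookahead the parser cannot choose between them.

Augment with P' → P and build the canonical LR(0) collection (I0 = CLOSURE({[P' → . P]}), then GOTO on every symbol after a dot until no new states appear). It has 12 states:
  I0: { [A → . ,], [P → . A E *], [P → . A P *], [P → .], [P' → . P] }  — shift, reduce
  I1: { [A → , .] }  — reduce
  I2: { [A → . ,], [E → . A x], [E → . P , ,], [P → . A E *], [P → . A P *], [P → .], [P → A . E *], [P → A . P *] }  — shift, reduce
  I3: { [P' → P .] }  — accept
  I4: { [A → . ,], [E → . A x], [E → . P , ,], [E → A . x], [P → . A E *], [P → . A P *], [P → .], [P → A . E *], [P → A . P *] }  — shift, reduce
  I5: { [P → A E . *] }  — shift
  I6: { [E → P . , ,], [P → A P . *] }  — shift
  I7: { [P → A P * .] }  — reduce
  I8: { [E → P , . ,] }  — shift
  I9: { [E → P , , .] }  — reduce
  I10: { [P → A E * .] }  — reduce
  I11: { [E → A x .] }  — reduce

No state contains more than one complete item.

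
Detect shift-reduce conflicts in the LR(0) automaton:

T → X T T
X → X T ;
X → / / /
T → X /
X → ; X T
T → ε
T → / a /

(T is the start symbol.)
Yes — I0: [T → .] vs [T → . / a /]; I4: [T → .] vs [T → . / a /]; I5: [T → X / .] vs [T → / . a /]; I6: [T → .] vs [T → . / a /]; I7: [X → X T ; .] vs [X → . / / /]; I10: [T → .] vs [T → . / a /]; I11: [X → ; X T .] vs [X → X T . ;]

Augment with T' → T and build the canonical LR(0) collection (I0 = CLOSURE({[T' → . T]}), then GOTO on every symbol after a dot until no new states appear). It has 17 states:
  I0: { [T → . / a /], [T → . X /], [T → . X T T], [T → .], [T' → . T], [X → . / / /], [X → . ; X T], [X → . X T ;] }  — shift, reduce
  I1: { [T → / . a /], [X → / . / /] }  — shift
  I2: { [X → . / / /], [X → . ; X T], [X → . X T ;], [X → ; . X T] }  — shift
  I3: { [T' → T .] }  — accept
  I4: { [T → . / a /], [T → . X /], [T → . X T T], [T → .], [T → X . /], [T → X . T T], [X → . / / /], [X → . ; X T], [X → . X T ;], [X → X . T ;] }  — shift, reduce
  I5: { [T → / . a /], [T → X / .], [X → / . / /] }  — shift, reduce
  I6: { [T → . / a /], [T → . X /], [T → . X T T], [T → .], [T → X T . T], [X → . / / /], [X → . ; X T], [X → . X T ;], [X → X T . ;] }  — shift, reduce
  I7: { [X → . / / /], [X → . ; X T], [X → . X T ;], [X → ; . X T], [X → X T ; .] }  — shift, reduce
  I8: { [T → X T T .] }  — reduce
  I9: { [X → / . / /] }  — shift
  I10: { [T → . / a /], [T → . X /], [T → . X T T], [T → .], [X → . / / /], [X → . ; X T], [X → . X T ;], [X → ; X . T], [X → X . T ;] }  — shift, reduce
  I11: { [X → ; X T .], [X → X T . ;] }  — shift, reduce
  I12: { [X → X T ; .] }  — reduce
  I13: { [X → / / . /] }  — shift
  I14: { [X → / / / .] }  — reduce
  I15: { [T → / a . /] }  — shift
  I16: { [T → / a / .] }  — reduce

I0 contains reduce item [T → .] and shift items [T → . / a /], [X → . / / /], [X → . ; X T] — shift-reduce conflict.
I4 contains reduce item [T → .] and shift items [T → . / a /], [T → X . /], [X → . / / /], [X → . ; X T] — shift-reduce conflict.
I5 contains reduce item [T → X / .] and shift items [T → / . a /], [X → / . / /] — shift-reduce conflict.
I6 contains reduce item [T → .] and shift items [T → . / a /], [X → . / / /], [X → . ; X T], [X → X T . ;] — shift-reduce conflict.
I7 contains reduce item [X → X T ; .] and shift items [X → . / / /], [X → . ; X T] — shift-reduce conflict.
I10 contains reduce item [T → .] and shift items [T → . / a /], [X → . / / /], [X → . ; X T] — shift-reduce conflict.
I11 contains reduce item [X → ; X T .] and shift item [X → X T . ;] — shift-reduce conflict.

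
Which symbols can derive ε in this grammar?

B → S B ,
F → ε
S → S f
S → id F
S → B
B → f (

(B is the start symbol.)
{ 'F' }

A non-terminal is nullable if it can derive ε (the empty string): either it has an ε-production, or it has a production whose right-hand side consists entirely of nullable non-terminals.

ε-productions: F → ε
So F is immediately nullable.
No further non-terminal can be added: every production for the remaining non-terminals contains a terminal or a non-nullable non-terminal.
Nullable = { 'F' }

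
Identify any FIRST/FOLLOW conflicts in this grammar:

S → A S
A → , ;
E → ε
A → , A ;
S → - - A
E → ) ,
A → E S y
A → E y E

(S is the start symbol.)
Yes. E → ')' ',' with FOLLOW(E) on { ')' }

A FIRST/FOLLOW conflict occurs when a non-terminal N has a nullable alternative N → β (β ⇒* ε) and another alternative N → α with FIRST(α) ∩ FOLLOW(N) ≠ ∅: on such a lookahead the parser cannot decide between expanding α and letting N vanish via β.

Nullable non-terminals: E.

E: nullable alternative(s) E → ε; FOLLOW(E) = { $, ')', ',', '-', ';', 'y' }
  E → ε: FIRST \ {ε} = { } — this is the only nullable alternative, skip
  E → ) ,: FIRST \ {ε} = { ')' } — overlaps FOLLOW(E) on { ')' }: CONFLICT

A, S have no nullable alternative, so no FIRST/FOLLOW check is needed there.

So the grammar has 1 FIRST/FOLLOW conflict (marked CONFLICT above).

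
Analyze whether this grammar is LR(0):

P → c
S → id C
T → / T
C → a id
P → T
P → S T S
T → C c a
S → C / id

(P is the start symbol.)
Yes, the grammar is LR(0)

A grammar is LR(0) if no state in the canonical LR(0) collection has:
  - both a shift item (dot before a terminal) and a complete item (shift-reduce conflict), or
  - two or more complete items (reduce-reduce conflict; the accept item [P' → P .] counts as a complete item here).

Augment with P' → P and build the canonical LR(0) collection (I0 = CLOSURE({[P' → . P]}), then GOTO on every symbol after a dot until no new states appear). It has 20 states:
  I0: { [C → . a id], [P → . S T S], [P → . T], [P → . c], [P' → . P], [S → . C / id], [S → . id C], [T → . / T], [T → . C c a] }  — shift
  I1: { [C → . a id], [T → . / T], [T → . C c a], [T → / . T] }  — shift
  I2: { [S → C . / id], [T → C . c a] }  — shift
  I3: { [P' → P .] }  — accept
  I4: { [C → . a id], [P → S . T S], [T → . / T], [T → . C c a] }  — shift
  I5: { [P → T .] }  — reduce
  I6: { [C → a . id] }  — shift
  I7: { [P → c .] }  — reduce
  I8: { [C → . a id], [S → id . C] }  — shift
  I9: { [S → id C .] }  — reduce
  I10: { [C → a id .] }  — reduce
  I11: { [T → C . c a] }  — shift
  I12: { [C → . a id], [P → S T . S], [S → . C / id], [S → . id C] }  — shift
  I13: { [S → C . / id] }  — shift
  I14: { [P → S T S .] }  — reduce
  I15: { [S → C / . id] }  — shift
  I16: { [S → C / id .] }  — reduce
  I17: { [T → C c . a] }  — shift
  I18: { [T → C c a .] }  — reduce
  I19: { [T → / T .] }  — reduce

Every state is either a pure shift/goto state or contains exactly one complete item and nothing to shift — no conflicts. The grammar is LR(0).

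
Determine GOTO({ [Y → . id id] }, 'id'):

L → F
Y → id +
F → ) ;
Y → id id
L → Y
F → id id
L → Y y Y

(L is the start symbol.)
{ [Y → id . id] }

GOTO(I, 'id') = CLOSURE({ [A → αX.β] : [A → α.Xβ] ∈ I, X = 'id' })

Items with dot before 'id', with the dot advanced:
  [Y → . id id] → [Y → id . id]
Closure adds nothing (no advanced item has the dot before a non-terminal).

GOTO = { [Y → id . id] }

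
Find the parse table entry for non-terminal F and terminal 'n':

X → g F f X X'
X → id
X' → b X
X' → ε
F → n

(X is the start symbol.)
To find M[F, 'n'], we find productions for F where 'n' is in the predict set (PREDICT(N → α) = (FIRST(α) \ {ε}) ∪ (FOLLOW(N) if α ⇒* ε)).

F → n: PREDICT = { 'n' }
  'n' is in predict set, so this production goes in M[F, 'n']

M[F, 'n'] = F → n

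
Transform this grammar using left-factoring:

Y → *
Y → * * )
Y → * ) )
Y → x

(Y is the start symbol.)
Left-factoring transforms A → αβ₁ | αβ₂ into A → αA' and A' → β₁ | β₂
(α is the longest common prefix among the alternatives). Repeat until
no nonterminal has two alternatives with a common prefix.

Round 1: Y has alternatives sharing prefix '*'. Introduce Y': Y → * Y'
  Add: Y' → ε
  Add: Y' → * )
  Add: Y' → ) )

No remaining common prefixes — done.

Resulting grammar:
Y → * Y'
Y' → ε
Y' → * )
Y' → ) )
Y → x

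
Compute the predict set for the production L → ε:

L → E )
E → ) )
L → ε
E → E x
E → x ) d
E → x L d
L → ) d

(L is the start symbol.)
{ $, 'd' }

PREDICT(L → ε) = (FIRST(RHS) \ {ε}) ∪ (FOLLOW(L) if ε ∈ FIRST(RHS), i.e. RHS ⇒* ε)
The right-hand side is ε (FIRST(ε) = { ε }), so the predict set is FOLLOW(L) = { $, 'd' }
PREDICT(L → ε) = { $, 'd' }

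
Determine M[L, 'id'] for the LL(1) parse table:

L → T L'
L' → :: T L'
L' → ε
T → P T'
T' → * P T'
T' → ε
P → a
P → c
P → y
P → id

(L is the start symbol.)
To find M[L, 'id'], we find productions for L where 'id' is in the predict set (PREDICT(N → α) = (FIRST(α) \ {ε}) ∪ (FOLLOW(N) if α ⇒* ε)).

Relevant sets:
  FIRST(T) = { 'a', 'c', 'id', 'y' }

L → T L': PREDICT = { 'a', 'c', 'id', 'y' }
  'id' is in predict set, so this production goes in M[L, 'id']

M[L, 'id'] = L → T L'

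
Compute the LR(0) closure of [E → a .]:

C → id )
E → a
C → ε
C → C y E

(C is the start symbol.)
{ [E → a .] }

To compute CLOSURE, for each item [A → α.Bβ] where B is a non-terminal, add [B → .γ] for all productions B → γ; repeat for the newly added items until nothing changes.

Start with: [E → a .]
The dot is at the end, so nothing is added.

CLOSURE = { [E → a .] }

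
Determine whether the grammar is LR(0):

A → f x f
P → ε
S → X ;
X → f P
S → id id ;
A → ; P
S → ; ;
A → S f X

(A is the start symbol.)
Augment with A' → A and build the canonical LR(0) collection (I0 = CLOSURE({[A' → . A]}), then GOTO on every symbol after a dot until no new states appear). It has 18 states:
  I0: { [A → . ; P], [A → . S f X], [A → . f x f], [A' → . A], [S → . ; ;], [S → . X ;], [S → . id id ;], [X → . f P] }  — shift
  I1: { [A → ; . P], [P → .], [S → ; . ;] }  — shift, reduce
  I2: { [A' → A .] }  — accept
  I3: { [A → S . f X] }  — shift
  I4: { [S → X . ;] }  — shift
  I5: { [A → f . x f], [P → .], [X → f . P] }  — shift, reduce
  I6: { [S → id . id ;] }  — shift
  I7: { [S → id id . ;] }  — shift
  I8: { [S → id id ; .] }  — reduce
  I9: { [X → f P .] }  — reduce
  I10: { [A → f x . f] }  — shift
  I11: { [A → f x f .] }  — reduce
  I12: { [S → X ; .] }  — reduce
  I13: { [A → S f . X], [X → . f P] }  — shift
  I14: { [A → S f X .] }  — reduce
  I15: { [P → .], [X → f . P] }  — reduce
  I16: { [S → ; ; .] }  — reduce
  I17: { [A → ; P .] }  — reduce

Conflict in state I1:
  Shift-reduce conflict between [P → .] and [S → ; . ;]
So the grammar is NOT LR(0).

Answer: No. Shift-reduce conflict between [P → .] and [S → ; . ;]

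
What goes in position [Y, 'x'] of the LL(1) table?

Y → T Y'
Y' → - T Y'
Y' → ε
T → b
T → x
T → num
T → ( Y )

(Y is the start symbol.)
To find M[Y, 'x'], we find productions for Y where 'x' is in the predict set (PREDICT(N → α) = (FIRST(α) \ {ε}) ∪ (FOLLOW(N) if α ⇒* ε)).

Relevant sets:
  FIRST(T) = { '(', 'b', 'num', 'x' }

Y → T Y': PREDICT = { '(', 'b', 'num', 'x' }
  'x' is in predict set, so this production goes in M[Y, 'x']

M[Y, 'x'] = Y → T Y'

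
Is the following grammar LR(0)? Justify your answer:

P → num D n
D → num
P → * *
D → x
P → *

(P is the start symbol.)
No. Shift-reduce conflict between [P → * .] and [P → * . *]

A grammar is LR(0) if no state in the canonical LR(0) collection has:
  - both a shift item (dot before a terminal) and a complete item (shift-reduce conflict), or
  - two or more complete items (reduce-reduce conflict; the accept item [P' → P .] counts as a complete item here).

Augment with P' → P and build the canonical LR(0) collection (I0 = CLOSURE({[P' → . P]}), then GOTO on every symbol after a dot until no new states appear). It has 9 states:
  I0: { [P → . * *], [P → . *], [P → . num D n], [P' → . P] }  — shift
  I1: { [P → * . *], [P → * .] }  — shift, reduce
  I2: { [P' → P .] }  — accept
  I3: { [D → . num], [D → . x], [P → num . D n] }  — shift
  I4: { [P → num D . n] }  — shift
  I5: { [D → num .] }  — reduce
  I6: { [D → x .] }  — reduce
  I7: { [P → num D n .] }  — reduce
  I8: { [P → * * .] }  — reduce

Conflict in state I1:
  Shift-reduce conflict between [P → * .] and [P → * . *]
So the grammar is NOT LR(0).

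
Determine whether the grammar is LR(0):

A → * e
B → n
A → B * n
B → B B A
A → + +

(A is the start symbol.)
Augment with A' → A and build the canonical LR(0) collection (I0 = CLOSURE({[A' → . A]}), then GOTO on every symbol after a dot until no new states appear). It has 14 states:
  I0: { [A → . * e], [A → . + +], [A → . B * n], [A' → . A], [B → . B B A], [B → . n] }  — shift
  I1: { [A → * . e] }  — shift
  I2: { [A → + . +] }  — shift
  I3: { [A' → A .] }  — accept
  I4: { [A → B . * n], [B → . B B A], [B → . n], [B → B . B A] }  — shift
  I5: { [B → n .] }  — reduce
  I6: { [A → B * . n] }  — shift
  I7: { [A → . * e], [A → . + +], [A → . B * n], [B → . B B A], [B → . n], [B → B . B A], [B → B B . A] }  — shift
  I8: { [B → B B A .] }  — reduce
  I9: { [A → . * e], [A → . + +], [A → . B * n], [A → B . * n], [B → . B B A], [B → . n], [B → B . B A], [B → B B . A] }  — shift
  I10: { [A → * . e], [A → B * . n] }  — shift
  I11: { [A → * e .] }  — reduce
  I12: { [A → B * n .] }  — reduce
  I13: { [A → + + .] }  — reduce

Every state is either a pure shift/goto state or contains exactly one complete item and nothing to shift — no conflicts. The grammar is LR(0).

Answer: Yes, the grammar is LR(0)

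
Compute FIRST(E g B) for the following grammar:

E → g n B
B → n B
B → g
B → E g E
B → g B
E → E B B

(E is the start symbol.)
{ 'g' }

FIRST sets of the non-terminals involved (from the grammar, by fixed-point iteration):
  FIRST(E) = { 'g' }

To compute FIRST(E g B), process the symbols left to right:
Symbol E is a non-terminal. Add FIRST(E) \ {ε} = { 'g' }
E is not nullable (ε ∉ FIRST(E)), so stop here.
FIRST(E g B) = { 'g' }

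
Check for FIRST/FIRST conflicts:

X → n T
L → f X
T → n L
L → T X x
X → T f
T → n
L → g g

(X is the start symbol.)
Yes. X → n T / X → T f on { 'n' }; T → n L / T → n on { 'n' }

FIRST sets of the non-terminals at (or reachable through a nullable prefix from) the front of some alternative:
  FIRST(T) = { 'n' }

Productions for X:
  X → n T: FIRST = { 'n' }
  X → T f: FIRST = { 'n' }
Productions for L:
  L → f X: FIRST = { 'f' }
  L → T X x: FIRST = { 'n' }
  L → g g: FIRST = { 'g' }
Productions for T:
  T → n L: FIRST = { 'n' }
  T → n: FIRST = { 'n' }

Conflict for X: X → n T and X → T f
  Overlap: { 'n' }
Conflict for T: T → n L and T → n
  Overlap: { 'n' }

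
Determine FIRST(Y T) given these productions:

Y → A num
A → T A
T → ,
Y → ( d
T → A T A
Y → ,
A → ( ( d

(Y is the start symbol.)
{ '(', ',' }

FIRST sets of the non-terminals involved (from the grammar, by fixed-point iteration):
  FIRST(Y) = { '(', ',' }

To compute FIRST(Y T), process the symbols left to right:
Symbol Y is a non-terminal. Add FIRST(Y) \ {ε} = { '(', ',' }
Y is not nullable (ε ∉ FIRST(Y)), so stop here.
FIRST(Y T) = { '(', ',' }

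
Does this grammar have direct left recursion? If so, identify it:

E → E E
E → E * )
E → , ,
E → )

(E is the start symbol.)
Direct left recursion occurs when N → N α for some non-terminal N (the right-hand side begins with the left-hand side itself).

E → E E: LEFT RECURSIVE (starts with E)
E → E * ): LEFT RECURSIVE (starts with E)
E → , ,: starts with ','
E → ): starts with ')'

The grammar has direct left recursion on: E.

Answer: Yes, E is left-recursive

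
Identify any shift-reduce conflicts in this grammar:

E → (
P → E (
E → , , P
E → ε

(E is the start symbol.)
Yes — I0: [E → .] vs [E → . (]; I4: [E → .] vs [E → . (]

A shift-reduce conflict occurs when an LR(0) state has both:
  - a complete (reduce) item [A → α .] (dot at the end), and
  - a shift item [B → β . c γ] (dot before a terminal).

Augment with E' → E and build the canonical LR(0) collection (I0 = CLOSURE({[E' → . E]}), then GOTO on every symbol after a dot until no new states appear). It has 8 states:
  I0: { [E → . (], [E → . , , P], [E → .], [E' → . E] }  — shift, reduce
  I1: { [E → ( .] }  — reduce
  I2: { [E → , . , P] }  — shift
  I3: { [E' → E .] }  — accept
  I4: { [E → , , . P], [E → . (], [E → . , , P], [E → .], [P → . E (] }  — shift, reduce
  I5: { [P → E . (] }  — shift
  I6: { [E → , , P .] }  — reduce
  I7: { [P → E ( .] }  — reduce

I0 contains reduce item [E → .] and shift items [E → . (], [E → . , , P] — shift-reduce conflict.
I4 contains reduce item [E → .] and shift items [E → . (], [E → . , , P] — shift-reduce conflict.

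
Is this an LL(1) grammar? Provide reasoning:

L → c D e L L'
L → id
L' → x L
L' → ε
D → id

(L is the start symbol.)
A grammar is LL(1) if for each non-terminal N with multiple productions, the predict sets of those productions are pairwise disjoint, where PREDICT(N → α) = (FIRST(α) \ {ε}) ∪ (FOLLOW(N) if α ⇒* ε).

Relevant sets:
  FOLLOW(L') = { $, 'x' }

For L:
  PREDICT(L → c D e L L') = { 'c' }
  PREDICT(L → id) = { 'id' }
For L':
  PREDICT(L' → x L) = { 'x' }
  PREDICT(L' → ε) = { $, 'x' }
D has a single production, so nothing to check there.

Conflict found: Predict set conflict for L': { 'x' }
The grammar is NOT LL(1).

Answer: No. Predict set conflict for L': { 'x' }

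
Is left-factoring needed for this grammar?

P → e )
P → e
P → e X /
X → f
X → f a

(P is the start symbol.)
Left-factoring is needed when two productions for the same non-terminal
share a common prefix on the right-hand side.

Productions for P:
  P → e )
  P → e
  P → e X /
Productions for X:
  X → f
  X → f a

Found common prefix 'e' in productions for P
Found common prefix 'f' in productions for X

Answer: Yes, P has productions with common prefix 'e'; X has productions with common prefix 'f'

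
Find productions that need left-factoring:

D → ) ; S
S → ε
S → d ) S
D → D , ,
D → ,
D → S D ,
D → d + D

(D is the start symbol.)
Left-factoring is needed when two productions for the same non-terminal
share a common prefix on the right-hand side.

Productions for D:
  D → ) ; S
  D → D , ,
  D → ,
  D → S D ,
  D → d + D
Productions for S:
  S → ε
  S → d ) S

No common prefixes found.

Answer: No, left-factoring is not needed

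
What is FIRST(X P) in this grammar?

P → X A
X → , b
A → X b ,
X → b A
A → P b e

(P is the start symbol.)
FIRST sets of the non-terminals involved (from the grammar, by fixed-point iteration):
  FIRST(X) = { ',', 'b' }

To compute FIRST(X P), process the symbols left to right:
Symbol X is a non-terminal. Add FIRST(X) \ {ε} = { ',', 'b' }
X is not nullable (ε ∉ FIRST(X)), so stop here.
FIRST(X P) = { ',', 'b' }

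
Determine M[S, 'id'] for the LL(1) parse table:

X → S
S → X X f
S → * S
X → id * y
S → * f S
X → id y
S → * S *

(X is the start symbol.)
S → X X f

To find M[S, 'id'], we find productions for S where 'id' is in the predict set (PREDICT(N → α) = (FIRST(α) \ {ε}) ∪ (FOLLOW(N) if α ⇒* ε)).

Relevant sets:
  FIRST(X) = { '*', 'id' }

S → X X f: PREDICT = { '*', 'id' }
  'id' is in predict set, so this production goes in M[S, 'id']
S → * S: PREDICT = { '*' }
S → * f S: PREDICT = { '*' }
S → * S *: PREDICT = { '*' }

M[S, 'id'] = S → X X f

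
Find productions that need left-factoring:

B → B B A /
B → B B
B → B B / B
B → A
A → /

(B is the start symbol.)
Yes, B has productions with common prefix 'B B'

Left-factoring is needed when two productions for the same non-terminal
share a common prefix on the right-hand side.

Productions for B:
  B → B B A /
  B → B B
  B → B B / B
  B → A

Found common prefix 'B B' in productions for B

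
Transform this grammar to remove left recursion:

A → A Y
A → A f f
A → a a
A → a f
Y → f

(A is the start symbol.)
A is directly left-recursive. The standard transformation for
  A → A α₁ | ... | A α_m | β₁ | ... | β_n
is
  A  → β₁ A' | ... | β_n A'
  A' → α₁ A' | ... | α_m A' | ε

A → a a becomes A → a a A'
A → a f becomes A → a f A'
A → A Y becomes A' → Y A'
A → A f f becomes A' → f f A'
Add A' → ε

Productions for other non-terminals are unchanged:
  Y → f

Resulting grammar:
A → a a A'
A → a f A'
A' → Y A'
A' → f f A'
A' → ε
Y → f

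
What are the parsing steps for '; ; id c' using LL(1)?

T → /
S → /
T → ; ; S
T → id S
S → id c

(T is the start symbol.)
Stack is shown with the top on the left.

Stack    Input       Action
---------------------------
T $      ; ; id c $  output T → ; ; S
; ; S $  ; ; id c $  match ';'
; S $    ; id c $    match ';'
S $      id c $      output S → id c
id c $   id c $      match 'id'
c $      c $         match 'c'
$        $           accept

The string is accepted.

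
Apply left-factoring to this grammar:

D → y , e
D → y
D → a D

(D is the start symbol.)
D → y D'
D' → , e
D' → ε
D → a D

Left-factoring transforms A → αβ₁ | αβ₂ into A → αA' and A' → β₁ | β₂
(α is the longest common prefix among the alternatives). Repeat until
no nonterminal has two alternatives with a common prefix.

Round 1: D has alternatives sharing prefix 'y'. Introduce D': D → y D'
  Add: D' → , e
  Add: D' → ε

No remaining common prefixes — done.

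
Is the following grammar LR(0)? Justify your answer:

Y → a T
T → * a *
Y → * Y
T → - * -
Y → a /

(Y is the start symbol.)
A grammar is LR(0) if no state in the canonical LR(0) collection has:
  - both a shift item (dot before a terminal) and a complete item (shift-reduce conflict), or
  - two or more complete items (reduce-reduce conflict; the accept item [Y' → Y .] counts as a complete item here).

Augment with Y' → Y and build the canonical LR(0) collection (I0 = CLOSURE({[Y' → . Y]}), then GOTO on every symbol after a dot until no new states appear). It has 13 states:
  I0: { [Y → . * Y], [Y → . a /], [Y → . a T], [Y' → . Y] }  — shift
  I1: { [Y → * . Y], [Y → . * Y], [Y → . a /], [Y → . a T] }  — shift
  I2: { [Y' → Y .] }  — accept
  I3: { [T → . * a *], [T → . - * -], [Y → a . /], [Y → a . T] }  — shift
  I4: { [T → * . a *] }  — shift
  I5: { [T → - . * -] }  — shift
  I6: { [Y → a / .] }  — reduce
  I7: { [Y → a T .] }  — reduce
  I8: { [T → - * . -] }  — shift
  I9: { [T → - * - .] }  — reduce
  I10: { [T → * a . *] }  — shift
  I11: { [T → * a * .] }  — reduce
  I12: { [Y → * Y .] }  — reduce

Every state is either a pure shift/goto state or contains exactly one complete item and nothing to shift — no conflicts. The grammar is LR(0).

Answer: Yes, the grammar is LR(0)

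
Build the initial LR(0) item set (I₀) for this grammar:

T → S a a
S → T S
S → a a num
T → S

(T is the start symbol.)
{ [S → . T S], [S → . a a num], [T → . S a a], [T → . S], [T' → . T] }

First, augment the grammar with T' → T
I₀ = CLOSURE({ [T' → . T] }):
  [T' → . T] has the dot before T: add [T → . S a a], [T → . S]
  [T → . S a a] has the dot before S: add [S → . T S], [S → . a a num]
No further items can be added.

I₀ = { [S → . T S], [S → . a a num], [T → . S a a], [T → . S], [T' → . T] }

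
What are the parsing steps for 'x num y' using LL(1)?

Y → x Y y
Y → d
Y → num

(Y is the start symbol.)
LL(1) parsing maintains a stack (initially the start symbol over $) and the input. At each step: if the stack top is a terminal, match it against the current input token; if it is a non-terminal N, replace it with the RHS of M[N, lookahead] (the unique production whose predict set contains the lookahead).

Stack is shown with the top on the left.

Stack    Input      Action
--------------------------
Y $      x num y $  output Y → x Y y
x Y y $  x num y $  match 'x'
Y y $    num y $    output Y → num
num y $  num y $    match 'num'
y $      y $        match 'y'
$        $          accept

The string is accepted.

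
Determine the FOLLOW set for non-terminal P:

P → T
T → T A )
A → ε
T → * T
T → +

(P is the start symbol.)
{ $ }

To compute FOLLOW(P), find every occurrence of P on a right-hand side N → α P β: add FIRST(β) \ {ε}, and if β is empty or nullable also add FOLLOW(N). Iterate to a fixed point.

P is the start symbol, so $ ∈ FOLLOW(P).
P does not occur on any right-hand side.

Taking the union: FOLLOW(P) = { $ }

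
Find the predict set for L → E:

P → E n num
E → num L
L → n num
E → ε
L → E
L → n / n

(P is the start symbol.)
{ 'n', 'num' }

PREDICT(L → E) = (FIRST(RHS) \ {ε}) ∪ (FOLLOW(L) if ε ∈ FIRST(RHS), i.e. RHS ⇒* ε)
FIRST(E) = { 'num', ε }
FIRST(E) = { 'num', ε }
ε ∈ FIRST(E) (the right-hand side is nullable), so add FOLLOW(L) = { 'n' }
PREDICT(L → E) = { 'n', 'num' }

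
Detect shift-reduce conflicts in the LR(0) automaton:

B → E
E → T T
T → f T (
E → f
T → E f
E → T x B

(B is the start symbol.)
Augment with B' → B and build the canonical LR(0) collection (I0 = CLOSURE({[B' → . B]}), then GOTO on every symbol after a dot until no new states appear). It has 12 states:
  I0: { [B → . E], [B' → . B], [E → . T T], [E → . T x B], [E → . f], [T → . E f], [T → . f T (] }  — shift
  I1: { [B' → B .] }  — accept
  I2: { [B → E .], [T → E . f] }  — shift, reduce
  I3: { [E → . T T], [E → . T x B], [E → . f], [E → T . T], [E → T . x B], [T → . E f], [T → . f T (] }  — shift
  I4: { [E → . T T], [E → . T x B], [E → . f], [E → f .], [T → . E f], [T → . f T (], [T → f . T (] }  — shift, reduce
  I5: { [T → E . f] }  — shift
  I6: { [E → . T T], [E → . T x B], [E → . f], [E → T . T], [E → T . x B], [T → . E f], [T → . f T (], [T → f T . (] }  — shift
  I7: { [T → f T ( .] }  — reduce
  I8: { [E → . T T], [E → . T x B], [E → . f], [E → T . T], [E → T . x B], [E → T T .], [T → . E f], [T → . f T (] }  — shift, reduce
  I9: { [B → . E], [E → . T T], [E → . T x B], [E → . f], [E → T x . B], [T → . E f], [T → . f T (] }  — shift
  I10: { [E → T x B .] }  — reduce
  I11: { [T → E f .] }  — reduce

I2 contains reduce item [B → E .] and shift item [T → E . f] — shift-reduce conflict.
I4 contains reduce item [E → f .] and shift items [E → . f], [T → . f T (] — shift-reduce conflict.
I8 contains reduce item [E → T T .] and shift items [E → T . x B], [E → . f], [T → . f T (] — shift-reduce conflict.

Answer: Yes — I2: [B → E .] vs [T → E . f]; I4: [E → f .] vs [E → . f]; I8: [E → T T .] vs [E → T . x B]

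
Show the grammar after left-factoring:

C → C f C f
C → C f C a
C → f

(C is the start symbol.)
Left-factoring transforms A → αβ₁ | αβ₂ into A → αA' and A' → β₁ | β₂
(α is the longest common prefix among the alternatives). Repeat until
no nonterminal has two alternatives with a common prefix.

Round 1: C has alternatives sharing prefix 'C f C'. Introduce C': C → C f C C'
  Add: C' → f
  Add: C' → a

No remaining common prefixes — done.

Resulting grammar:
C → C f C C'
C' → f
C' → a
C → f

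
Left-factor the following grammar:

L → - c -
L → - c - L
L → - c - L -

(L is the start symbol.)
L → - c - L'
L' → ε
L' → L L''
L'' → ε
L'' → -

Left-factoring transforms A → αβ₁ | αβ₂ into A → αA' and A' → β₁ | β₂
(α is the longest common prefix among the alternatives). Repeat until
no nonterminal has two alternatives with a common prefix.

Round 1: L has alternatives sharing prefix '- c -'. Introduce L': L → - c - L'
  Add: L' → ε
  Add: L' → L
  Add: L' → L -

Round 2: L' has alternatives sharing prefix 'L'. Introduce L'': L' → L L''
  Add: L'' → ε
  Add: L'' → -

No remaining common prefixes — done.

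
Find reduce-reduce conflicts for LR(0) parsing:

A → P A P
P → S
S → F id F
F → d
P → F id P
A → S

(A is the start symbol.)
Yes — I4: [A → S .] vs [P → S .]

A reduce-reduce conflict occurs when an LR(0) state has two complete items [A → α .] and [B → β .] — both call for a reduction, and with no lookahead the parser cannot choose between them.

Augment with A' → A and build the canonical LR(0) collection (I0 = CLOSURE({[A' → . A]}), then GOTO on every symbol after a dot until no new states appear). It has 12 states:
  I0: { [A → . P A P], [A → . S], [A' → . A], [F → . d], [P → . F id P], [P → . S], [S → . F id F] }  — shift
  I1: { [A' → A .] }  — accept
  I2: { [P → F . id P], [S → F . id F] }  — shift
  I3: { [A → . P A P], [A → . S], [A → P . A P], [F → . d], [P → . F id P], [P → . S], [S → . F id F] }  — shift
  I4: { [A → S .], [P → S .] }  — 2 reduces
  I5: { [F → d .] }  — reduce
  I6: { [A → P A . P], [F → . d], [P → . F id P], [P → . S], [S → . F id F] }  — shift
  I7: { [A → P A P .] }  — reduce
  I8: { [P → S .] }  — reduce
  I9: { [F → . d], [P → . F id P], [P → . S], [P → F id . P], [S → . F id F], [S → F id . F] }  — shift
  I10: { [P → F . id P], [S → F . id F], [S → F id F .] }  — shift, reduce
  I11: { [P → F id P .] }  — reduce

I4 contains complete items [A → S .], [P → S .] — reduce-reduce conflict.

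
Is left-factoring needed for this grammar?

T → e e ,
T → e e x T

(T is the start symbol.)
Left-factoring is needed when two productions for the same non-terminal
share a common prefix on the right-hand side.

Productions for T:
  T → e e ,
  T → e e x T

Found common prefix 'e e' in productions for T

Answer: Yes, T has productions with common prefix 'e e'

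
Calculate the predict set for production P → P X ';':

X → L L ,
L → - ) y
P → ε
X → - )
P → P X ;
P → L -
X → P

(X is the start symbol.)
PREDICT(P → P X ';') = (FIRST(RHS) \ {ε}) ∪ (FOLLOW(P) if ε ∈ FIRST(RHS), i.e. RHS ⇒* ε)
FIRST(P) = { '-', ';', ε }
FIRST(X) = { '-', ';', ε }
FIRST(P X ';') = { '-', ';' }
ε ∉ FIRST(P X ';'), so FOLLOW(P) is not added.
PREDICT(P → P X ';') = { '-', ';' }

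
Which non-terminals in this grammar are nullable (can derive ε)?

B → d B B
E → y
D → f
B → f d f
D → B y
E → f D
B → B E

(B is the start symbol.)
None

A non-terminal is nullable if it can derive ε (the empty string): either it has an ε-production, or it has a production whose right-hand side consists entirely of nullable non-terminals.

There are no ε-productions, so no non-terminal can derive ε.
No non-terminals are nullable.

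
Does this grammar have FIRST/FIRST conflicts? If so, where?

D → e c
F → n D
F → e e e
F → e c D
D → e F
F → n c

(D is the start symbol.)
A FIRST/FIRST conflict occurs when two productions N → α and N → β for the same non-terminal have FIRST(α) ∩ FIRST(β) ≠ ∅ (with ε ∈ FIRST of a nullable right-hand side, so two nullable alternatives also conflict).

Productions for D:
  D → e c: FIRST = { 'e' }
  D → e F: FIRST = { 'e' }
Productions for F:
  F → n D: FIRST = { 'n' }
  F → e e e: FIRST = { 'e' }
  F → e c D: FIRST = { 'e' }
  F → n c: FIRST = { 'n' }

Conflict for D: D → e c and D → e F
  Overlap: { 'e' }
Conflict for F: F → n D and F → n c
  Overlap: { 'n' }
Conflict for F: F → e e e and F → e c D
  Overlap: { 'e' }

Answer: Yes. D → e c / D → e F on { 'e' }; F → n D / F → n c on { 'n' }; F → e e e / F → e c D on { 'e' }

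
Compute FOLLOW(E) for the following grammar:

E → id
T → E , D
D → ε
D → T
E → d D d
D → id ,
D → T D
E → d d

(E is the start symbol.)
{ $, ',' }

To compute FOLLOW(E), find every occurrence of E on a right-hand side N → α E β: add FIRST(β) \ {ε}, and if β is empty or nullable also add FOLLOW(N). Iterate to a fixed point.

E is the start symbol, so $ ∈ FOLLOW(E).
In T → E , D: E is followed by ',' D, add FIRST(',' D) \ {ε} = { ',' }

Taking the union: FOLLOW(E) = { $, ',' }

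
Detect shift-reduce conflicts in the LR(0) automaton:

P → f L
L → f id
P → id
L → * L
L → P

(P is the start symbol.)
A shift-reduce conflict occurs when an LR(0) state has both:
  - a complete (reduce) item [A → α .] (dot at the end), and
  - a shift item [B → β . c γ] (dot before a terminal).

Augment with P' → P and build the canonical LR(0) collection (I0 = CLOSURE({[P' → . P]}), then GOTO on every symbol after a dot until no new states appear). It has 10 states:
  I0: { [P → . f L], [P → . id], [P' → . P] }  — shift
  I1: { [P' → P .] }  — accept
  I2: { [L → . * L], [L → . P], [L → . f id], [P → . f L], [P → . id], [P → f . L] }  — shift
  I3: { [P → id .] }  — reduce
  I4: { [L → * . L], [L → . * L], [L → . P], [L → . f id], [P → . f L], [P → . id] }  — shift
  I5: { [P → f L .] }  — reduce
  I6: { [L → P .] }  — reduce
  I7: { [L → . * L], [L → . P], [L → . f id], [L → f . id], [P → . f L], [P → . id], [P → f . L] }  — shift
  I8: { [L → f id .], [P → id .] }  — 2 reduces
  I9: { [L → * L .] }  — reduce

No state contains both a complete item and a shift item.

Answer: No shift-reduce conflicts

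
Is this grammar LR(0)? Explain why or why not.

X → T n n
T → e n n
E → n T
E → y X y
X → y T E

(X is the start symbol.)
Yes, the grammar is LR(0)

Augment with X' → X and build the canonical LR(0) collection (I0 = CLOSURE({[X' → . X]}), then GOTO on every symbol after a dot until no new states appear). It has 16 states:
  I0: { [T → . e n n], [X → . T n n], [X → . y T E], [X' → . X] }  — shift
  I1: { [X → T . n n] }  — shift
  I2: { [X' → X .] }  — accept
  I3: { [T → e . n n] }  — shift
  I4: { [T → . e n n], [X → y . T E] }  — shift
  I5: { [E → . n T], [E → . y X y], [X → y T . E] }  — shift
  I6: { [X → y T E .] }  — reduce
  I7: { [E → n . T], [T → . e n n] }  — shift
  I8: { [E → y . X y], [T → . e n n], [X → . T n n], [X → . y T E] }  — shift
  I9: { [E → y X . y] }  — shift
  I10: { [E → y X y .] }  — reduce
  I11: { [E → n T .] }  — reduce
  I12: { [T → e n . n] }  — shift
  I13: { [T → e n n .] }  — reduce
  I14: { [X → T n . n] }  — shift
  I15: { [X → T n n .] }  — reduce

Every state is either a pure shift/goto state or contains exactly one complete item and nothing to shift — no conflicts. The grammar is LR(0).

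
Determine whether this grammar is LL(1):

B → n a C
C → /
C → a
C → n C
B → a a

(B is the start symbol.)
A grammar is LL(1) if for each non-terminal N with multiple productions, the predict sets of those productions are pairwise disjoint, where PREDICT(N → α) = (FIRST(α) \ {ε}) ∪ (FOLLOW(N) if α ⇒* ε).

For B:
  PREDICT(B → n a C) = { 'n' }
  PREDICT(B → a a) = { 'a' }
For C:
  PREDICT(C → '/') = { '/' }
  PREDICT(C → a) = { 'a' }
  PREDICT(C → n C) = { 'n' }

All predict sets are disjoint. The grammar IS LL(1).

Answer: Yes, the grammar is LL(1).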